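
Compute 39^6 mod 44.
Use repeated squaring. Binary(6) = 110. Walk through the bits of the exponent 6 left-to-right: at each bit after the leading one, square the running value, then multiply by 39 if the bit is 1 (always reducing mod 44):
  bit 1 = 1 (leading): start with 39.
  bit 2 = 1: square 39^2 = 1521 ≡ 25; bit is 1, so multiply 25·39 = 975 ≡ 7 (mod 44).
  bit 3 = 0: square 7^2 = 49 ≡ 5 (mod 44).
Final value: 39^6 ≡ 5 (mod 44).

Final answer: 5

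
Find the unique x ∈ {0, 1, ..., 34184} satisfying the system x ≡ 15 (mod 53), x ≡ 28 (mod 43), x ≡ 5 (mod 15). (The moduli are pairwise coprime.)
x ≡ 2135 (mod 34185); the representative in [0, 34185) is 2135

The moduli 53, 43, 15 are pairwise coprime, so by the CRT there is a unique solution mod 53·43·15 = 34185.
Solve by successive substitution. Start with x ≡ 15 (mod 53).
  Combine with x ≡ 28 (mod 43): write x = 15 + 53·t and require 15 + 53·t ≡ 28 (mod 43), i.e. 53·t ≡ 28 − 15 ≡ 13 (mod 43). Since 53^(−1) ≡ 13 (mod 43) (53 ≡ 10 (mod 43)), t ≡ 13·13 ≡ 40 (mod 43). So x ≡ 15 + 53·40 = 2135 (mod 2279).
  Combine with x ≡ 5 (mod 15): write x = 2135 + 2279·t and require 2135 + 2279·t ≡ 5 (mod 15), i.e. 2279·t ≡ 5 − 2135 ≡ 0 (mod 15). Since 2279^(−1) ≡ 14 (mod 15) (2279 ≡ 14 (mod 15)), t ≡ 14·0 ≡ 0 (mod 15). So x ≡ 2135 + 2279·0 = 2135 (mod 34185).
Unique solution in [0, 34185): x = 2135.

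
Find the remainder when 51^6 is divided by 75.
51

Use repeated squaring. Binary(6) = 110. Walk through the bits of the exponent 6 left-to-right: at each bit after the leading one, square the running value, then multiply by 51 if the bit is 1 (always reducing mod 75):
  bit 1 = 1 (leading): start with 51.
  bit 2 = 1: square 51^2 = 2601 ≡ 51; bit is 1, so multiply 51·51 = 2601 ≡ 51 (mod 75).
  bit 3 = 0: square 51^2 = 2601 ≡ 51 (mod 75).
Final value: 51^6 ≡ 51 (mod 75).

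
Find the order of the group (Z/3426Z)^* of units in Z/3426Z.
(Z/3426Z)^* consists of the classes a with gcd(a, 3426) = 1, so its order is φ(3426). φ is multiplicative, with φ(p^e) = p^e − p^(e−1). Factorise 3426 = 2 · 3 · 571. Then
  φ(3426) = (2 − 1) · (3 − 1) · (571 − 1) = 1 · 2 · 570 = 1140.
Thus |(Z/3426Z)^*| = 1140.

Final answer: |(Z/3426Z)^*| = 1140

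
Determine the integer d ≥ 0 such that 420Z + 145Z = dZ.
(420, 145) = (5); d = 5

In the PID Z, (a, b) is generated by gcd(a, b). Compute gcd(420, 145) with the extended Euclidean algorithm, tracking rows (r, s, t) with s·420 + t·145 = r:
  row A: (420, 1, 0)   [1·420 + 0·145 = 420]
  row B: (145, 0, 1)   [0·420 + 1·145 = 145]
  420 = 2·145 + 130   → row C = row A − 2·row B = (130, 1, −2)   [check: 1·420 − 2·145 = 130]
  145 = 1·130 + 15   → row D = row B − 1·row C = (15, −1, 3)   [check: −1·420 + 3·145 = 15]
  130 = 8·15 + 10   → row E = row C − 8·row D = (10, 9, −26)   [check: 9·420 − 26·145 = 10]
  15 = 1·10 + 5   → row F = row D − 1·row E = (5, −10, 29)   [check: −10·420 + 29·145 = 5]
  10 = 2·5 + 0   → remainder 0, stop. gcd = 5 (last nonzero row F).
So gcd(420, 145) = 5, with Bézout identity −10·420 + 29·145 = 5. Containment (⊇): the Bézout identity exhibits 5 as an element of (420, 145), giving (5) ⊆ (420, 145). Containment (⊆): since 5 | 420 and 5 | 145 (420 = 5·84, 145 = 5·29), every Z-linear combination of 420 and 145 is divisible by 5, so (420, 145) ⊆ (5). Therefore (420, 145) = (5), d = 5.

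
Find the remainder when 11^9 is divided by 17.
6

Use repeated squaring. Binary(9) = 1001. Walk through the bits of the exponent 9 left-to-right: at each bit after the leading one, square the running value, then multiply by 11 if the bit is 1 (always reducing mod 17):
  bit 1 = 1 (leading): start with 11.
  bit 2 = 0: square 11^2 = 121 ≡ 2 (mod 17).
  bit 3 = 0: square 2^2 = 4 (mod 17).
  bit 4 = 1: square 4^2 = 16; bit is 1, so multiply 16·11 = 176 ≡ 6 (mod 17).
Final value: 11^9 ≡ 6 (mod 17).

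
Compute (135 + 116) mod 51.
47

Reduce the summands first: 135 ≡ 33, 116 ≡ 14 (mod 51), so 135 + 116 ≡ 33 + 14 (mod 51). 33 + 14 = 47; 47 = 0·51 + 47, so (135 + 116) mod 51 = 47.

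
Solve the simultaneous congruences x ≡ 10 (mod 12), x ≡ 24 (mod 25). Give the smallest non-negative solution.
The moduli 12, 25 are pairwise coprime, so by the CRT there is a unique solution mod 12·25 = 300.
Solve by successive substitution. Start with x ≡ 10 (mod 12).
  Combine with x ≡ 24 (mod 25): write x = 10 + 12·t and require 10 + 12·t ≡ 24 (mod 25), i.e. 12·t ≡ 24 − 10 ≡ 14 (mod 25). Since 12^(−1) ≡ 23 (mod 25), t ≡ 23·14 ≡ 22 (mod 25). So x ≡ 10 + 12·22 = 274 (mod 300).
Unique solution in [0, 300): x = 274.

Final answer: x ≡ 274 (mod 300); the representative in [0, 300) is 274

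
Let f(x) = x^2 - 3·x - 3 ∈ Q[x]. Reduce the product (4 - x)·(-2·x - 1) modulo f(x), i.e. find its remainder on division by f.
a · b ≡ 2 - x (mod f(x))

First multiply in Q[x] without reducing: a · b = 2·x^2 - 7·x - 4. Now divide by f(x) = x^2 - 3·x - 3, eliminating the leading term at each step:
  leading term 2·x^2: subtract (2)·f(x) = 2·x^2 - 6·x - 6, leaving 2 - x
The degree is now < 2, so this is the remainder. Hence a · b ≡ 2 - x in Q[x]/(f).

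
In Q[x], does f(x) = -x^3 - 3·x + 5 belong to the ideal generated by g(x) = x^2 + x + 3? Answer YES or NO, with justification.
In Q[x] the ideal (g) consists of all multiples of g, so f ∈ (g) iff g | f, i.e. iff the remainder of f on division by g is 0. Divide f by g (g is monic, so eliminate the leading term of the running remainder at each step):
  leading term -x^3: subtract (-x)·g(x) = -x^3 - x^2 - 3·x, leaving x^2 + 5
  leading term x^2: subtract (1)·g(x) = x^2 + x + 3, leaving 2 - x
The remainder r(x) = 2 - x ≠ 0 (and deg r < deg g), so g ∤ f, i.e. f ∉ (g).

Final answer: NO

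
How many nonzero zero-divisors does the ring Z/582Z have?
Z/582Z has 389 nonzero zero-divisors

In Z/582Z each nonzero element is either a unit (gcd with 582 is 1) or a zero-divisor (gcd > 1). The number of units is φ(582): factorise 582 = 2 · 3 · 97, so φ(582) = (2 − 1) · (3 − 1) · (97 − 1) = 1 · 2 · 96 = 192. The nonzero elements number 582 − 1 = 581. Hence the nonzero zero-divisors number 581 − 192 = 389.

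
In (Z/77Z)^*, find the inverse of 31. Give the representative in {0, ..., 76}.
Apply the extended Euclidean algorithm to (77, 31), tracking rows (r, s, t) with s·77 + t·31 = r. Each division r_prev = q·r_cur + r_new produces the new row as (previous row) − q·(current row):
  row A: (77, 1, 0)   [1·77 + 0·31 = 77]
  row B: (31, 0, 1)   [0·77 + 1·31 = 31]
  77 = 2·31 + 15   → row C = row A − 2·row B = (15, 1, −2)   [check: 1·77 − 2·31 = 15]
  31 = 2·15 + 1   → row D = row B − 2·row C = (1, −2, 5)   [check: −2·77 + 5·31 = 1]
  15 = 15·1 + 0   → remainder 0, stop. gcd = 1 (last nonzero row D).
The gcd is 1, so 31 is invertible mod 77. The last nonzero row gives −2·77 + 5·31 = 1, so t = 5. So 31^(−1) ≡ 5 (mod 77). Verify: 31 · 5 = 155 ≡ 1 (mod 77). ✓

Final answer: 31^(−1) ≡ 5 (mod 77)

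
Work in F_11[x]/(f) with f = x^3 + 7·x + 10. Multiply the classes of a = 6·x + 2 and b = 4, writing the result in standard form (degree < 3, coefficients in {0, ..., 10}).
a · b ≡ 2·x + 8 (mod f(x))

Multiply as integer polynomials: a · b = 24·x + 8. Reducing coefficients mod 11: a · b ≡ 2·x + 8. This already has degree < 3, so no reduction by f is needed. Hence a · b ≡ 2·x + 8 in F_11[x]/(f).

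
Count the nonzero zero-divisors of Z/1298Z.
Z/1298Z has 717 nonzero zero-divisors

In Z/1298Z each nonzero element is either a unit (gcd with 1298 is 1) or a zero-divisor (gcd > 1). The number of units is φ(1298): factorise 1298 = 2 · 11 · 59, so φ(1298) = (2 − 1) · (11 − 1) · (59 − 1) = 1 · 10 · 58 = 580. The nonzero elements number 1298 − 1 = 1297. Hence the nonzero zero-divisors number 1297 − 580 = 717.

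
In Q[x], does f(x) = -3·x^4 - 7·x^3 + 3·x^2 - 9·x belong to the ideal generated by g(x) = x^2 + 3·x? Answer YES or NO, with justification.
In Q[x] the ideal (g) consists of all multiples of g, so f ∈ (g) iff g | f, i.e. iff the remainder of f on division by g is 0. Divide f by g (g is monic, so eliminate the leading term of the running remainder at each step):
  leading term -3·x^4: subtract (-3·x^2)·g(x) = -3·x^4 - 9·x^3, leaving 2·x^3 + 3·x^2 - 9·x
  leading term 2·x^3: subtract (2·x)·g(x) = 2·x^3 + 6·x^2, leaving -3·x^2 - 9·x
  leading term -3·x^2: subtract (-3)·g(x) = -3·x^2 - 9·x, leaving 0
The remainder is 0, so f(x) = g(x) · h(x) with h(x) = -3·x^2 + 2·x - 3. Hence g | f, i.e. f ∈ (g).

Final answer: YES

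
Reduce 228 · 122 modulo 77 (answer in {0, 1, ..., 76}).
19

Reduce the factors first: 228 ≡ 74, 122 ≡ 45 (mod 77), so 228 · 122 ≡ 74 · 45 (mod 77). 74 · 45 = 3330. Dividing by 77: 3330 = 43·77 + 19. So (228 · 122) mod 77 = 19.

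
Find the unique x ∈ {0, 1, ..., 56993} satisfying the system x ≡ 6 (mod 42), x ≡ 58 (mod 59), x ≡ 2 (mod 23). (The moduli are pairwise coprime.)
x ≡ 36756 (mod 56994); the representative in [0, 56994) is 36756

The moduli 42, 59, 23 are pairwise coprime, so by the CRT there is a unique solution mod 42·59·23 = 56994.
Solve by successive substitution. Start with x ≡ 6 (mod 42).
  Combine with x ≡ 58 (mod 59): write x = 6 + 42·t and require 6 + 42·t ≡ 58 (mod 59), i.e. 42·t ≡ 58 − 6 ≡ 52 (mod 59). Since 42^(−1) ≡ 52 (mod 59), t ≡ 52·52 ≡ 49 (mod 59). So x ≡ 6 + 42·49 = 2064 (mod 2478).
  Combine with x ≡ 2 (mod 23): write x = 2064 + 2478·t and require 2064 + 2478·t ≡ 2 (mod 23), i.e. 2478·t ≡ 2 − 2064 ≡ 8 (mod 23). Since 2478^(−1) ≡ 19 (mod 23) (2478 ≡ 17 (mod 23)), t ≡ 19·8 ≡ 14 (mod 23). So x ≡ 2064 + 2478·14 = 36756 (mod 56994).
Unique solution in [0, 56994): x = 36756.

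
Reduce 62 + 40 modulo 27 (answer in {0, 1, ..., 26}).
21

Reduce the summands first: 62 ≡ 8, 40 ≡ 13 (mod 27), so 62 + 40 ≡ 8 + 13 (mod 27). 8 + 13 = 21; 21 = 0·27 + 21, so (62 + 40) mod 27 = 21.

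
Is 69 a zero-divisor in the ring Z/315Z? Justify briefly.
YES

gcd(69, 315) = 3 > 1, so 69 is not a unit in Z/315Z. In Z/nZ every nonzero non-unit is a zero-divisor: explicitly, take b = 315/gcd = 105 ≠ 0 (mod 315); then 69·105 = 7245 = 23·315, i.e. 69·105 ≡ 0 (mod 315). So 69 is a zero-divisor.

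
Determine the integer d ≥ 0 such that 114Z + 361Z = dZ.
(114, 361) = (19); d = 19

In the PID Z, (a, b) is generated by gcd(a, b). Compute gcd(361, 114) with the extended Euclidean algorithm, tracking rows (r, s, t) with s·361 + t·114 = r:
  row A: (361, 1, 0)   [1·361 + 0·114 = 361]
  row B: (114, 0, 1)   [0·361 + 1·114 = 114]
  361 = 3·114 + 19   → row C = row A − 3·row B = (19, 1, −3)   [check: 1·361 − 3·114 = 19]
  114 = 6·19 + 0   → remainder 0, stop. gcd = 19 (last nonzero row C).
So gcd(114, 361) = 19, with Bézout identity 1·361 − 3·114 = 19. Containment (⊇): the Bézout identity exhibits 19 as an element of (114, 361), giving (19) ⊆ (114, 361). Containment (⊆): since 19 | 114 and 19 | 361 (114 = 19·6, 361 = 19·19), every Z-linear combination of 114 and 361 is divisible by 19, so (114, 361) ⊆ (19). Therefore (114, 361) = (19), d = 19.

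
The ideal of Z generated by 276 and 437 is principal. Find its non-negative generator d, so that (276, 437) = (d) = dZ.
In the PID Z, (a, b) is generated by gcd(a, b). Compute gcd(437, 276) with the extended Euclidean algorithm, tracking rows (r, s, t) with s·437 + t·276 = r:
  row A: (437, 1, 0)   [1·437 + 0·276 = 437]
  row B: (276, 0, 1)   [0·437 + 1·276 = 276]
  437 = 1·276 + 161   → row C = row A − 1·row B = (161, 1, −1)   [check: 1·437 − 1·276 = 161]
  276 = 1·161 + 115   → row D = row B − 1·row C = (115, −1, 2)   [check: −1·437 + 2·276 = 115]
  161 = 1·115 + 46   → row E = row C − 1·row D = (46, 2, −3)   [check: 2·437 − 3·276 = 46]
  115 = 2·46 + 23   → row F = row D − 2·row E = (23, −5, 8)   [check: −5·437 + 8·276 = 23]
  46 = 2·23 + 0   → remainder 0, stop. gcd = 23 (last nonzero row F).
So gcd(276, 437) = 23, with Bézout identity −5·437 + 8·276 = 23. Containment (⊇): the Bézout identity exhibits 23 as an element of (276, 437), giving (23) ⊆ (276, 437). Containment (⊆): since 23 | 276 and 23 | 437 (276 = 23·12, 437 = 23·19), every Z-linear combination of 276 and 437 is divisible by 23, so (276, 437) ⊆ (23). Therefore (276, 437) = (23), d = 23.

Final answer: (276, 437) = (23); d = 23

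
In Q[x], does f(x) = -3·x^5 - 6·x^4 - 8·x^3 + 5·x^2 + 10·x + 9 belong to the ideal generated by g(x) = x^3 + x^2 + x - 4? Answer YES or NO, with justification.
NO

In Q[x] the ideal (g) consists of all multiples of g, so f ∈ (g) iff g | f, i.e. iff the remainder of f on division by g is 0. Divide f by g (g is monic, so eliminate the leading term of the running remainder at each step):
  leading term -3·x^5: subtract (-3·x^2)·g(x) = -3·x^5 - 3·x^4 - 3·x^3 + 12·x^2, leaving -3·x^4 - 5·x^3 - 7·x^2 + 10·x + 9
  leading term -3·x^4: subtract (-3·x)·g(x) = -3·x^4 - 3·x^3 - 3·x^2 + 12·x, leaving -2·x^3 - 4·x^2 - 2·x + 9
  leading term -2·x^3: subtract (-2)·g(x) = -2·x^3 - 2·x^2 - 2·x + 8, leaving 1 - 2·x^2
The remainder r(x) = 1 - 2·x^2 ≠ 0 (and deg r < deg g), so g ∤ f, i.e. f ∉ (g).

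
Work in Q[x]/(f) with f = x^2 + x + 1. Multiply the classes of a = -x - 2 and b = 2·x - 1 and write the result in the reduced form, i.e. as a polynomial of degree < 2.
First multiply in Q[x] without reducing: a · b = -2·x^2 - 3·x + 2. Now divide by f(x) = x^2 + x + 1, eliminating the leading term at each step:
  leading term -2·x^2: subtract (-2)·f(x) = -2·x^2 - 2·x - 2, leaving 4 - x
The degree is now < 2, so this is the remainder. Hence a · b ≡ 4 - x in Q[x]/(f).

Final answer: a · b ≡ 4 - x (mod f(x))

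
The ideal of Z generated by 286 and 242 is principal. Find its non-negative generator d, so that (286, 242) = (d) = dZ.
In the PID Z, (a, b) is generated by gcd(a, b). Compute gcd(286, 242) with the extended Euclidean algorithm, tracking rows (r, s, t) with s·286 + t·242 = r:
  row A: (286, 1, 0)   [1·286 + 0·242 = 286]
  row B: (242, 0, 1)   [0·286 + 1·242 = 242]
  286 = 1·242 + 44   → row C = row A − 1·row B = (44, 1, −1)   [check: 1·286 − 1·242 = 44]
  242 = 5·44 + 22   → row D = row B − 5·row C = (22, −5, 6)   [check: −5·286 + 6·242 = 22]
  44 = 2·22 + 0   → remainder 0, stop. gcd = 22 (last nonzero row D).
So gcd(286, 242) = 22, with Bézout identity −5·286 + 6·242 = 22. Containment (⊇): the Bézout identity exhibits 22 as an element of (286, 242), giving (22) ⊆ (286, 242). Containment (⊆): since 22 | 286 and 22 | 242 (286 = 22·13, 242 = 22·11), every Z-linear combination of 286 and 242 is divisible by 22, so (286, 242) ⊆ (22). Therefore (286, 242) = (22), d = 22.

Final answer: (286, 242) = (22); d = 22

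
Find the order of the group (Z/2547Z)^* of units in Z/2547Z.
(Z/2547Z)^* consists of the classes a with gcd(a, 2547) = 1, so its order is φ(2547). φ is multiplicative, with φ(p^e) = p^e − p^(e−1). Factorise 2547 = 3^2 · 283. Then
  φ(2547) = (3^2 − 3^1) · (283 − 1) = 6 · 282 = 1692.
Thus |(Z/2547Z)^*| = 1692.

Final answer: |(Z/2547Z)^*| = 1692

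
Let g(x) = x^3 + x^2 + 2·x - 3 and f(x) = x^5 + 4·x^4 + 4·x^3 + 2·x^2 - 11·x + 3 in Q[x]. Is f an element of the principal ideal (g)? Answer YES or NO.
In Q[x] the ideal (g) consists of all multiples of g, so f ∈ (g) iff g | f, i.e. iff the remainder of f on division by g is 0. Divide f by g (g is monic, so eliminate the leading term of the running remainder at each step):
  leading term x^5: subtract (x^2)·g(x) = x^5 + x^4 + 2·x^3 - 3·x^2, leaving 3·x^4 + 2·x^3 + 5·x^2 - 11·x + 3
  leading term 3·x^4: subtract (3·x)·g(x) = 3·x^4 + 3·x^3 + 6·x^2 - 9·x, leaving -x^3 - x^2 - 2·x + 3
  leading term -x^3: subtract (-1)·g(x) = -x^3 - x^2 - 2·x + 3, leaving 0
The remainder is 0, so f(x) = g(x) · h(x) with h(x) = x^2 + 3·x - 1. Hence g | f, i.e. f ∈ (g).

Final answer: YES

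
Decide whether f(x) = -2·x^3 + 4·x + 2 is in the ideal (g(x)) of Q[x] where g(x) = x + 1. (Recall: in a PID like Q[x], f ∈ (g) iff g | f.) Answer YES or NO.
In Q[x] the ideal (g) consists of all multiples of g, so f ∈ (g) iff g | f, i.e. iff the remainder of f on division by g is 0. Divide f by g (g is monic, so eliminate the leading term of the running remainder at each step):
  leading term -2·x^3: subtract (-2·x^2)·g(x) = -2·x^3 - 2·x^2, leaving 2·x^2 + 4·x + 2
  leading term 2·x^2: subtract (2·x)·g(x) = 2·x^2 + 2·x, leaving 2·x + 2
  leading term 2·x: subtract (2)·g(x) = 2·x + 2, leaving 0
The remainder is 0, so f(x) = g(x) · h(x) with h(x) = -2·x^2 + 2·x + 2. Hence g | f, i.e. f ∈ (g).

Final answer: YES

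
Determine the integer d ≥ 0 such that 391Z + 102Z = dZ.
(391, 102) = (17); d = 17

In the PID Z, (a, b) is generated by gcd(a, b). Compute gcd(391, 102) with the extended Euclidean algorithm, tracking rows (r, s, t) with s·391 + t·102 = r:
  row A: (391, 1, 0)   [1·391 + 0·102 = 391]
  row B: (102, 0, 1)   [0·391 + 1·102 = 102]
  391 = 3·102 + 85   → row C = row A − 3·row B = (85, 1, −3)   [check: 1·391 − 3·102 = 85]
  102 = 1·85 + 17   → row D = row B − 1·row C = (17, −1, 4)   [check: −1·391 + 4·102 = 17]
  85 = 5·17 + 0   → remainder 0, stop. gcd = 17 (last nonzero row D).
So gcd(391, 102) = 17, with Bézout identity −1·391 + 4·102 = 17. Containment (⊇): the Bézout identity exhibits 17 as an element of (391, 102), giving (17) ⊆ (391, 102). Containment (⊆): since 17 | 391 and 17 | 102 (391 = 17·23, 102 = 17·6), every Z-linear combination of 391 and 102 is divisible by 17, so (391, 102) ⊆ (17). Therefore (391, 102) = (17), d = 17.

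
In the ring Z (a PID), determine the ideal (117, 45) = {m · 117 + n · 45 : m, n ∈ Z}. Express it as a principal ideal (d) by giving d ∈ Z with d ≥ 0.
(117, 45) = (9); d = 9

In the PID Z, (a, b) is generated by gcd(a, b). Compute gcd(117, 45) with the extended Euclidean algorithm, tracking rows (r, s, t) with s·117 + t·45 = r:
  row A: (117, 1, 0)   [1·117 + 0·45 = 117]
  row B: (45, 0, 1)   [0·117 + 1·45 = 45]
  117 = 2·45 + 27   → row C = row A − 2·row B = (27, 1, −2)   [check: 1·117 − 2·45 = 27]
  45 = 1·27 + 18   → row D = row B − 1·row C = (18, −1, 3)   [check: −1·117 + 3·45 = 18]
  27 = 1·18 + 9   → row E = row C − 1·row D = (9, 2, −5)   [check: 2·117 − 5·45 = 9]
  18 = 2·9 + 0   → remainder 0, stop. gcd = 9 (last nonzero row E).
So gcd(117, 45) = 9, with Bézout identity 2·117 − 5·45 = 9. Containment (⊇): the Bézout identity exhibits 9 as an element of (117, 45), giving (9) ⊆ (117, 45). Containment (⊆): since 9 | 117 and 9 | 45 (117 = 9·13, 45 = 9·5), every Z-linear combination of 117 and 45 is divisible by 9, so (117, 45) ⊆ (9). Therefore (117, 45) = (9), d = 9.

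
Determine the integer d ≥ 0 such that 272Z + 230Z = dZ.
(272, 230) = (2); d = 2

In the PID Z, (a, b) is generated by gcd(a, b). Compute gcd(272, 230) with the extended Euclidean algorithm, tracking rows (r, s, t) with s·272 + t·230 = r:
  row A: (272, 1, 0)   [1·272 + 0·230 = 272]
  row B: (230, 0, 1)   [0·272 + 1·230 = 230]
  272 = 1·230 + 42   → row C = row A − 1·row B = (42, 1, −1)   [check: 1·272 − 1·230 = 42]
  230 = 5·42 + 20   → row D = row B − 5·row C = (20, −5, 6)   [check: −5·272 + 6·230 = 20]
  42 = 2·20 + 2   → row E = row C − 2·row D = (2, 11, −13)   [check: 11·272 − 13·230 = 2]
  20 = 10·2 + 0   → remainder 0, stop. gcd = 2 (last nonzero row E).
So gcd(272, 230) = 2, with Bézout identity 11·272 − 13·230 = 2. Containment (⊇): the Bézout identity exhibits 2 as an element of (272, 230), giving (2) ⊆ (272, 230). Containment (⊆): since 2 | 272 and 2 | 230 (272 = 2·136, 230 = 2·115), every Z-linear combination of 272 and 230 is divisible by 2, so (272, 230) ⊆ (2). Therefore (272, 230) = (2), d = 2.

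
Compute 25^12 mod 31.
Use repeated squaring. Binary(12) = 1100. Walk through the bits of the exponent 12 left-to-right: at each bit after the leading one, square the running value, then multiply by 25 if the bit is 1 (always reducing mod 31):
  bit 1 = 1 (leading): start with 25.
  bit 2 = 1: square 25^2 = 625 ≡ 5; bit is 1, so multiply 5·25 = 125 ≡ 1 (mod 31).
  bit 3 = 0: square 1^2 = 1 (mod 31).
  bit 4 = 0: square 1^2 = 1 (mod 31).
Final value: 25^12 ≡ 1 (mod 31).

Final answer: 1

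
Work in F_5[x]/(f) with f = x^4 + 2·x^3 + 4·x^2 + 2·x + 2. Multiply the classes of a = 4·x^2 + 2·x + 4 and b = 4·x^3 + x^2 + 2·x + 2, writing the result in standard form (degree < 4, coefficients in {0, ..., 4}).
a · b ≡ 2·x^3 + 4·x^2 + 3 (mod f(x))

Multiply as integer polynomials: a · b = 16·x^5 + 12·x^4 + 26·x^3 + 16·x^2 + 12·x + 8. Reducing coefficients mod 5: a · b ≡ x^5 + 2·x^4 + x^3 + x^2 + 2·x + 3. Now divide by f(x) = x^4 + 2·x^3 + 4·x^2 + 2·x + 2 in F_5[x], eliminating the leading term at each step:
  leading term x^5: subtract (x)·f(x) = x^5 + 2·x^4 + 4·x^3 + 2·x^2 + 2·x, leaving 2·x^3 + 4·x^2 + 3 (coefficients mod 5)
The degree is now < 4, so this is the remainder. Hence a · b ≡ 2·x^3 + 4·x^2 + 3 in F_5[x]/(f).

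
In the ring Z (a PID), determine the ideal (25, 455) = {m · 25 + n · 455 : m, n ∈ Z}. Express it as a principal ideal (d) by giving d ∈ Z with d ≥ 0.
(25, 455) = (5); d = 5

In the PID Z, (a, b) is generated by gcd(a, b). Compute gcd(455, 25) with the extended Euclidean algorithm, tracking rows (r, s, t) with s·455 + t·25 = r:
  row A: (455, 1, 0)   [1·455 + 0·25 = 455]
  row B: (25, 0, 1)   [0·455 + 1·25 = 25]
  455 = 18·25 + 5   → row C = row A − 18·row B = (5, 1, −18)   [check: 1·455 − 18·25 = 5]
  25 = 5·5 + 0   → remainder 0, stop. gcd = 5 (last nonzero row C).
So gcd(25, 455) = 5, with Bézout identity 1·455 − 18·25 = 5. Containment (⊇): the Bézout identity exhibits 5 as an element of (25, 455), giving (5) ⊆ (25, 455). Containment (⊆): since 5 | 25 and 5 | 455 (25 = 5·5, 455 = 5·91), every Z-linear combination of 25 and 455 is divisible by 5, so (25, 455) ⊆ (5). Therefore (25, 455) = (5), d = 5.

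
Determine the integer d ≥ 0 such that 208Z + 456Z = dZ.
In the PID Z, (a, b) is generated by gcd(a, b). Compute gcd(456, 208) with the extended Euclidean algorithm, tracking rows (r, s, t) with s·456 + t·208 = r:
  row A: (456, 1, 0)   [1·456 + 0·208 = 456]
  row B: (208, 0, 1)   [0·456 + 1·208 = 208]
  456 = 2·208 + 40   → row C = row A − 2·row B = (40, 1, −2)   [check: 1·456 − 2·208 = 40]
  208 = 5·40 + 8   → row D = row B − 5·row C = (8, −5, 11)   [check: −5·456 + 11·208 = 8]
  40 = 5·8 + 0   → remainder 0, stop. gcd = 8 (last nonzero row D).
So gcd(208, 456) = 8, with Bézout identity −5·456 + 11·208 = 8. Containment (⊇): the Bézout identity exhibits 8 as an element of (208, 456), giving (8) ⊆ (208, 456). Containment (⊆): since 8 | 208 and 8 | 456 (208 = 8·26, 456 = 8·57), every Z-linear combination of 208 and 456 is divisible by 8, so (208, 456) ⊆ (8). Therefore (208, 456) = (8), d = 8.

Final answer: (208, 456) = (8); d = 8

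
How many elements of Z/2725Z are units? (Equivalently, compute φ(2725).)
Z/2725Z has φ(2725) = 2160 units

An element a ∈ Z/2725Z is a unit iff gcd(a, 2725) = 1, so the number of units is φ(2725). φ is multiplicative, with φ(p^e) = p^e − p^(e−1). Factorise 2725 = 5^2 · 109. Then
  φ(2725) = (5^2 − 5^1) · (109 − 1) = 20 · 108 = 2160.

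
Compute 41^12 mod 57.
Use repeated squaring. Binary(12) = 1100. Walk through the bits of the exponent 12 left-to-right: at each bit after the leading one, square the running value, then multiply by 41 if the bit is 1 (always reducing mod 57):
  bit 1 = 1 (leading): start with 41.
  bit 2 = 1: square 41^2 = 1681 ≡ 28; bit is 1, so multiply 28·41 = 1148 ≡ 8 (mod 57).
  bit 3 = 0: square 8^2 = 64 ≡ 7 (mod 57).
  bit 4 = 0: square 7^2 = 49 (mod 57).
Final value: 41^12 ≡ 49 (mod 57).

Final answer: 49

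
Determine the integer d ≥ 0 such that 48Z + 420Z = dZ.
In the PID Z, (a, b) is generated by gcd(a, b). Compute gcd(420, 48) with the extended Euclidean algorithm, tracking rows (r, s, t) with s·420 + t·48 = r:
  row A: (420, 1, 0)   [1·420 + 0·48 = 420]
  row B: (48, 0, 1)   [0·420 + 1·48 = 48]
  420 = 8·48 + 36   → row C = row A − 8·row B = (36, 1, −8)   [check: 1·420 − 8·48 = 36]
  48 = 1·36 + 12   → row D = row B − 1·row C = (12, −1, 9)   [check: −1·420 + 9·48 = 12]
  36 = 3·12 + 0   → remainder 0, stop. gcd = 12 (last nonzero row D).
So gcd(48, 420) = 12, with Bézout identity −1·420 + 9·48 = 12. Containment (⊇): the Bézout identity exhibits 12 as an element of (48, 420), giving (12) ⊆ (48, 420). Containment (⊆): since 12 | 48 and 12 | 420 (48 = 12·4, 420 = 12·35), every Z-linear combination of 48 and 420 is divisible by 12, so (48, 420) ⊆ (12). Therefore (48, 420) = (12), d = 12.

Final answer: (48, 420) = (12); d = 12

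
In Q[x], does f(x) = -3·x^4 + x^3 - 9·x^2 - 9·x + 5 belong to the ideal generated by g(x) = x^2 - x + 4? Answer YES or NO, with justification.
NO

In Q[x] the ideal (g) consists of all multiples of g, so f ∈ (g) iff g | f, i.e. iff the remainder of f on division by g is 0. Divide f by g (g is monic, so eliminate the leading term of the running remainder at each step):
  leading term -3·x^4: subtract (-3·x^2)·g(x) = -3·x^4 + 3·x^3 - 12·x^2, leaving -2·x^3 + 3·x^2 - 9·x + 5
  leading term -2·x^3: subtract (-2·x)·g(x) = -2·x^3 + 2·x^2 - 8·x, leaving x^2 - x + 5
  leading term x^2: subtract (1)·g(x) = x^2 - x + 4, leaving 1
The remainder r(x) = 1 ≠ 0 (and deg r < deg g), so g ∤ f, i.e. f ∉ (g).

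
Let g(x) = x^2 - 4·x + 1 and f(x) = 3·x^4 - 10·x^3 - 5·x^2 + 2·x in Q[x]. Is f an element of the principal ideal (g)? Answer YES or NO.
YES

In Q[x] the ideal (g) consists of all multiples of g, so f ∈ (g) iff g | f, i.e. iff the remainder of f on division by g is 0. Divide f by g (g is monic, so eliminate the leading term of the running remainder at each step):
  leading term 3·x^4: subtract (3·x^2)·g(x) = 3·x^4 - 12·x^3 + 3·x^2, leaving 2·x^3 - 8·x^2 + 2·x
  leading term 2·x^3: subtract (2·x)·g(x) = 2·x^3 - 8·x^2 + 2·x, leaving 0
The remainder is 0, so f(x) = g(x) · h(x) with h(x) = 3·x^2 + 2·x. Hence g | f, i.e. f ∈ (g).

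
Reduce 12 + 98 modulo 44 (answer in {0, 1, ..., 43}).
Reduce the summands first: 98 ≡ 10 (mod 44), so 12 + 98 ≡ 12 + 10 (mod 44). 12 + 10 = 22; 22 = 0·44 + 22, so (12 + 98) mod 44 = 22.

Final answer: 22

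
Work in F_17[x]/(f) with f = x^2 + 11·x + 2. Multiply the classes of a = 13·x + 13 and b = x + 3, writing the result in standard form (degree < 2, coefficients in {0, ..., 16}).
Multiply as integer polynomials: a · b = 13·x^2 + 52·x + 39. Reducing coefficients mod 17: a · b ≡ 13·x^2 + x + 5. Now divide by f(x) = x^2 + 11·x + 2 in F_17[x], eliminating the leading term at each step:
  leading term 13·x^2: subtract (13)·f(x) = 13·x^2 + 7·x + 9, leaving 11·x + 13 (coefficients mod 17)
The degree is now < 2, so this is the remainder. Hence a · b ≡ 11·x + 13 in F_17[x]/(f).

Final answer: a · b ≡ 11·x + 13 (mod f(x))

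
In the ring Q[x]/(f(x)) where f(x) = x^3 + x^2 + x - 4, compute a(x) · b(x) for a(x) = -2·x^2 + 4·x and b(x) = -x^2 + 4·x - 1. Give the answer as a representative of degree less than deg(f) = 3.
First multiply in Q[x] without reducing: a · b = 2·x^4 - 12·x^3 + 18·x^2 - 4·x. Now divide by f(x) = x^3 + x^2 + x - 4, eliminating the leading term at each step:
  leading term 2·x^4: subtract (2·x)·f(x) = 2·x^4 + 2·x^3 + 2·x^2 - 8·x, leaving -14·x^3 + 16·x^2 + 4·x
  leading term -14·x^3: subtract (-14)·f(x) = -14·x^3 - 14·x^2 - 14·x + 56, leaving 30·x^2 + 18·x - 56
The degree is now < 3, so this is the remainder. Hence a · b ≡ 30·x^2 + 18·x - 56 in Q[x]/(f).

Final answer: a · b ≡ 30·x^2 + 18·x - 56 (mod f(x))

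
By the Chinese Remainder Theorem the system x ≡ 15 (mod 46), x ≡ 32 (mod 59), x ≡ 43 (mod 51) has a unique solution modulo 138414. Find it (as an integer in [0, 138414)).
The moduli 46, 59, 51 are pairwise coprime, so by the CRT there is a unique solution mod 46·59·51 = 138414.
Solve by successive substitution. Start with x ≡ 15 (mod 46).
  Combine with x ≡ 32 (mod 59): write x = 15 + 46·t and require 15 + 46·t ≡ 32 (mod 59), i.e. 46·t ≡ 32 − 15 ≡ 17 (mod 59). Since 46^(−1) ≡ 9 (mod 59), t ≡ 9·17 ≡ 35 (mod 59). So x ≡ 15 + 46·35 = 1625 (mod 2714).
  Combine with x ≡ 43 (mod 51): write x = 1625 + 2714·t and require 1625 + 2714·t ≡ 43 (mod 51), i.e. 2714·t ≡ 43 − 1625 ≡ 50 (mod 51). Since 2714^(−1) ≡ 14 (mod 51) (2714 ≡ 11 (mod 51)), t ≡ 14·50 ≡ 37 (mod 51). So x ≡ 1625 + 2714·37 = 102043 (mod 138414).
Unique solution in [0, 138414): x = 102043.

Final answer: x ≡ 102043 (mod 138414); the representative in [0, 138414) is 102043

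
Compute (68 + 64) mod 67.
65

Reduce the summands first: 68 ≡ 1 (mod 67), so 68 + 64 ≡ 1 + 64 (mod 67). 1 + 64 = 65; 65 = 0·67 + 65, so (68 + 64) mod 67 = 65.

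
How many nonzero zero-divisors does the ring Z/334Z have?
In Z/334Z each nonzero element is either a unit (gcd with 334 is 1) or a zero-divisor (gcd > 1). The number of units is φ(334): factorise 334 = 2 · 167, so φ(334) = (2 − 1) · (167 − 1) = 1 · 166 = 166. The nonzero elements number 334 − 1 = 333. Hence the nonzero zero-divisors number 333 − 166 = 167.

Final answer: Z/334Z has 167 nonzero zero-divisors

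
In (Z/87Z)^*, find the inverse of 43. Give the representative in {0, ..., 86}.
43^(−1) ≡ 85 (mod 87)

Apply the extended Euclidean algorithm to (87, 43), tracking rows (r, s, t) with s·87 + t·43 = r. Each division r_prev = q·r_cur + r_new produces the new row as (previous row) − q·(current row):
  row A: (87, 1, 0)   [1·87 + 0·43 = 87]
  row B: (43, 0, 1)   [0·87 + 1·43 = 43]
  87 = 2·43 + 1   → row C = row A − 2·row B = (1, 1, −2)   [check: 1·87 − 2·43 = 1]
  43 = 43·1 + 0   → remainder 0, stop. gcd = 1 (last nonzero row C).
The gcd is 1, so 43 is invertible mod 87. The last nonzero row gives 1·87 − 2·43 = 1, so t = −2. So 43^(−1) ≡ −2 ≡ 85 (mod 87). Verify: 43 · 85 = 3655 ≡ 1 (mod 87). ✓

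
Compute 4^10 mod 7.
Use repeated squaring. Binary(10) = 1010. Walk through the bits of the exponent 10 left-to-right: at each bit after the leading one, square the running value, then multiply by 4 if the bit is 1 (always reducing mod 7):
  bit 1 = 1 (leading): start with 4.
  bit 2 = 0: square 4^2 = 16 ≡ 2 (mod 7).
  bit 3 = 1: square 2^2 = 4; bit is 1, so multiply 4·4 = 16 ≡ 2 (mod 7).
  bit 4 = 0: square 2^2 = 4 (mod 7).
Final value: 4^10 ≡ 4 (mod 7).

Final answer: 4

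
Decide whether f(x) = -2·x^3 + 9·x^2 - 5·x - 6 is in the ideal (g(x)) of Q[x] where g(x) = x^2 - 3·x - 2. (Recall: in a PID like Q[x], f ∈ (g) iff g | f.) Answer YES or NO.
In Q[x] the ideal (g) consists of all multiples of g, so f ∈ (g) iff g | f, i.e. iff the remainder of f on division by g is 0. Divide f by g (g is monic, so eliminate the leading term of the running remainder at each step):
  leading term -2·x^3: subtract (-2·x)·g(x) = -2·x^3 + 6·x^2 + 4·x, leaving 3·x^2 - 9·x - 6
  leading term 3·x^2: subtract (3)·g(x) = 3·x^2 - 9·x - 6, leaving 0
The remainder is 0, so f(x) = g(x) · h(x) with h(x) = 3 - 2·x. Hence g | f, i.e. f ∈ (g).

Final answer: YES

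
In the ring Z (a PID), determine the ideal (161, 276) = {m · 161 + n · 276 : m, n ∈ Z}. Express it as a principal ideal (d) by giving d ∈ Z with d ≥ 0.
In the PID Z, (a, b) is generated by gcd(a, b). Compute gcd(276, 161) with the extended Euclidean algorithm, tracking rows (r, s, t) with s·276 + t·161 = r:
  row A: (276, 1, 0)   [1·276 + 0·161 = 276]
  row B: (161, 0, 1)   [0·276 + 1·161 = 161]
  276 = 1·161 + 115   → row C = row A − 1·row B = (115, 1, −1)   [check: 1·276 − 1·161 = 115]
  161 = 1·115 + 46   → row D = row B − 1·row C = (46, −1, 2)   [check: −1·276 + 2·161 = 46]
  115 = 2·46 + 23   → row E = row C − 2·row D = (23, 3, −5)   [check: 3·276 − 5·161 = 23]
  46 = 2·23 + 0   → remainder 0, stop. gcd = 23 (last nonzero row E).
So gcd(161, 276) = 23, with Bézout identity 3·276 − 5·161 = 23. Containment (⊇): the Bézout identity exhibits 23 as an element of (161, 276), giving (23) ⊆ (161, 276). Containment (⊆): since 23 | 161 and 23 | 276 (161 = 23·7, 276 = 23·12), every Z-linear combination of 161 and 276 is divisible by 23, so (161, 276) ⊆ (23). Therefore (161, 276) = (23), d = 23.

Final answer: (161, 276) = (23); d = 23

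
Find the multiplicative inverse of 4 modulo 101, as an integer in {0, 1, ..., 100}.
4^(−1) ≡ 76 (mod 101)

Apply the extended Euclidean algorithm to (101, 4), tracking rows (r, s, t) with s·101 + t·4 = r. Each division r_prev = q·r_cur + r_new produces the new row as (previous row) − q·(current row):
  row A: (101, 1, 0)   [1·101 + 0·4 = 101]
  row B: (4, 0, 1)   [0·101 + 1·4 = 4]
  101 = 25·4 + 1   → row C = row A − 25·row B = (1, 1, −25)   [check: 1·101 − 25·4 = 1]
  4 = 4·1 + 0   → remainder 0, stop. gcd = 1 (last nonzero row C).
The gcd is 1, so 4 is invertible mod 101. The last nonzero row gives 1·101 − 25·4 = 1, so t = −25. So 4^(−1) ≡ −25 ≡ 76 (mod 101). Verify: 4 · 76 = 304 ≡ 1 (mod 101). ✓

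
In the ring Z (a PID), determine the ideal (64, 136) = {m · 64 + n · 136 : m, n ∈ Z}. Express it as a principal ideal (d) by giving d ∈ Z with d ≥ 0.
(64, 136) = (8); d = 8

In the PID Z, (a, b) is generated by gcd(a, b). Compute gcd(136, 64) with the extended Euclidean algorithm, tracking rows (r, s, t) with s·136 + t·64 = r:
  row A: (136, 1, 0)   [1·136 + 0·64 = 136]
  row B: (64, 0, 1)   [0·136 + 1·64 = 64]
  136 = 2·64 + 8   → row C = row A − 2·row B = (8, 1, −2)   [check: 1·136 − 2·64 = 8]
  64 = 8·8 + 0   → remainder 0, stop. gcd = 8 (last nonzero row C).
So gcd(64, 136) = 8, with Bézout identity 1·136 − 2·64 = 8. Containment (⊇): the Bézout identity exhibits 8 as an element of (64, 136), giving (8) ⊆ (64, 136). Containment (⊆): since 8 | 64 and 8 | 136 (64 = 8·8, 136 = 8·17), every Z-linear combination of 64 and 136 is divisible by 8, so (64, 136) ⊆ (8). Therefore (64, 136) = (8), d = 8.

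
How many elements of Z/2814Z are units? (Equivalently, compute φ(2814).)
An element a ∈ Z/2814Z is a unit iff gcd(a, 2814) = 1, so the number of units is φ(2814). φ is multiplicative, with φ(p^e) = p^e − p^(e−1). Factorise 2814 = 2 · 3 · 7 · 67. Then
  φ(2814) = (2 − 1) · (3 − 1) · (7 − 1) · (67 − 1) = 1 · 2 · 6 · 66 = 792.

Final answer: Z/2814Z has φ(2814) = 792 units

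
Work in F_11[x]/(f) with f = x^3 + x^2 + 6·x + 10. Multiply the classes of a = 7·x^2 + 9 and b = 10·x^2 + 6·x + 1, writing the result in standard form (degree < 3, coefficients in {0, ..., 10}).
a · b ≡ 2·x^2 + 6·x + 3 (mod f(x))

Multiply as integer polynomials: a · b = 70·x^4 + 42·x^3 + 97·x^2 + 54·x + 9. Reducing coefficients mod 11: a · b ≡ 4·x^4 + 9·x^3 + 9·x^2 + 10·x + 9. Now divide by f(x) = x^3 + x^2 + 6·x + 10 in F_11[x], eliminating the leading term at each step:
  leading term 4·x^4: subtract (4·x)·f(x) = 4·x^4 + 4·x^3 + 2·x^2 + 7·x, leaving 5·x^3 + 7·x^2 + 3·x + 9 (coefficients mod 11)
  leading term 5·x^3: subtract (5)·f(x) = 5·x^3 + 5·x^2 + 8·x + 6, leaving 2·x^2 + 6·x + 3 (coefficients mod 11)
The degree is now < 3, so this is the remainder. Hence a · b ≡ 2·x^2 + 6·x + 3 in F_11[x]/(f).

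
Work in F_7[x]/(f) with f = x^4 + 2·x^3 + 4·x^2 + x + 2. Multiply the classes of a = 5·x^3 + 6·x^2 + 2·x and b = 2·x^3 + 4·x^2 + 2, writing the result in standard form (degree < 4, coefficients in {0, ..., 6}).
Multiply as integer polynomials: a · b = 10·x^6 + 32·x^5 + 28·x^4 + 18·x^3 + 12·x^2 + 4·x. Reducing coefficients mod 7: a · b ≡ 3·x^6 + 4·x^5 + 4·x^3 + 5·x^2 + 4·x. Now divide by f(x) = x^4 + 2·x^3 + 4·x^2 + x + 2 in F_7[x], eliminating the leading term at each step:
  leading term 3·x^6: subtract (3·x^2)·f(x) = 3·x^6 + 6·x^5 + 5·x^4 + 3·x^3 + 6·x^2, leaving 5·x^5 + 2·x^4 + x^3 + 6·x^2 + 4·x (coefficients mod 7)
  leading term 5·x^5: subtract (5·x)·f(x) = 5·x^5 + 3·x^4 + 6·x^3 + 5·x^2 + 3·x, leaving 6·x^4 + 2·x^3 + x^2 + x (coefficients mod 7)
  leading term 6·x^4: subtract (6)·f(x) = 6·x^4 + 5·x^3 + 3·x^2 + 6·x + 5, leaving 4·x^3 + 5·x^2 + 2·x + 2 (coefficients mod 7)
The degree is now < 4, so this is the remainder. Hence a · b ≡ 4·x^3 + 5·x^2 + 2·x + 2 in F_7[x]/(f).

Final answer: a · b ≡ 4·x^3 + 5·x^2 + 2·x + 2 (mod f(x))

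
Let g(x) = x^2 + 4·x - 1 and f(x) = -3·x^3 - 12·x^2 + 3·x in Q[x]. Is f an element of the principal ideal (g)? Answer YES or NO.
YES

In Q[x] the ideal (g) consists of all multiples of g, so f ∈ (g) iff g | f, i.e. iff the remainder of f on division by g is 0. Divide f by g (g is monic, so eliminate the leading term of the running remainder at each step):
  leading term -3·x^3: subtract (-3·x)·g(x) = -3·x^3 - 12·x^2 + 3·x, leaving 0
The remainder is 0, so f(x) = g(x) · h(x) with h(x) = -3·x. Hence g | f, i.e. f ∈ (g).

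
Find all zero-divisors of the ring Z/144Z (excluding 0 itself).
An element a ∈ Z/144Z (with a ≠ 0) is a zero-divisor iff gcd(a, 144) > 1 (because a is a unit precisely when gcd(a, n) = 1, and in Z/nZ every nonzero, non-unit element is a zero-divisor). Scan a = 1, ..., 143 and keep those with gcd(a, 144) > 1:
  gcd(2, 144) = 2, gcd(3, 144) = 3, gcd(4, 144) = 4, gcd(6, 144) = 6, gcd(8, 144) = 8, gcd(9, 144) = 9, gcd(10, 144) = 2, gcd(12, 144) = 12, gcd(14, 144) = 2, gcd(15, 144) = 3, gcd(16, 144) = 16, gcd(18, 144) = 18, gcd(20, 144) = 4, gcd(21, 144) = 3, gcd(22, 144) = 2, gcd(24, 144) = 24, gcd(26, 144) = 2, gcd(27, 144) = 9, gcd(28, 144) = 4, gcd(30, 144) = 6, gcd(32, 144) = 16, gcd(33, 144) = 3, gcd(34, 144) = 2, gcd(36, 144) = 36, gcd(38, 144) = 2, gcd(39, 144) = 3, gcd(40, 144) = 8, gcd(42, 144) = 6, gcd(44, 144) = 4, gcd(45, 144) = 9, gcd(46, 144) = 2, gcd(48, 144) = 48, gcd(50, 144) = 2, gcd(51, 144) = 3, gcd(52, 144) = 4, gcd(54, 144) = 18, gcd(56, 144) = 8, gcd(57, 144) = 3, gcd(58, 144) = 2, gcd(60, 144) = 12, gcd(62, 144) = 2, gcd(63, 144) = 9, gcd(64, 144) = 16, gcd(66, 144) = 6, gcd(68, 144) = 4, gcd(69, 144) = 3, gcd(70, 144) = 2, gcd(72, 144) = 72, gcd(74, 144) = 2, gcd(75, 144) = 3, gcd(76, 144) = 4, gcd(78, 144) = 6, gcd(80, 144) = 16, gcd(81, 144) = 9, gcd(82, 144) = 2, gcd(84, 144) = 12, gcd(86, 144) = 2, gcd(87, 144) = 3, gcd(88, 144) = 8, gcd(90, 144) = 18, gcd(92, 144) = 4, gcd(93, 144) = 3, gcd(94, 144) = 2, gcd(96, 144) = 48, gcd(98, 144) = 2, gcd(99, 144) = 9, gcd(100, 144) = 4, gcd(102, 144) = 6, gcd(104, 144) = 8, gcd(105, 144) = 3, gcd(106, 144) = 2, gcd(108, 144) = 36, gcd(110, 144) = 2, gcd(111, 144) = 3, gcd(112, 144) = 16, gcd(114, 144) = 6, gcd(116, 144) = 4, gcd(117, 144) = 9, gcd(118, 144) = 2, gcd(120, 144) = 24, gcd(122, 144) = 2, gcd(123, 144) = 3, gcd(124, 144) = 4, gcd(126, 144) = 18, gcd(128, 144) = 16, gcd(129, 144) = 3, gcd(130, 144) = 2, gcd(132, 144) = 12, gcd(134, 144) = 2, gcd(135, 144) = 9, gcd(136, 144) = 8, gcd(138, 144) = 6, gcd(140, 144) = 4, gcd(141, 144) = 3, gcd(142, 144) = 2.
All other a ∈ {1, ..., 143} have gcd(a, 144) = 1 and are units. So the nonzero zero-divisors are exactly the 95 values of a appearing in this scan.

Final answer: nonzero zero-divisors of Z/144Z = {2, 3, 4, 6, 8, 9, 10, 12, 14, 15, 16, 18, 20, 21, 22, 24, 26, 27, 28, 30, 32, 33, 34, 36, 38, 39, 40, 42, 44, 45, 46, 48, 50, 51, 52, 54, 56, 57, 58, 60, 62, 63, 64, 66, 68, 69, 70, 72, 74, 75, 76, 78, 80, 81, 82, 84, 86, 87, 88, 90, 92, 93, 94, 96, 98, 99, 100, 102, 104, 105, 106, 108, 110, 111, 112, 114, 116, 117, 118, 120, 122, 123, 124, 126, 128, 129, 130, 132, 134, 135, 136, 138, 140, 141, 142}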